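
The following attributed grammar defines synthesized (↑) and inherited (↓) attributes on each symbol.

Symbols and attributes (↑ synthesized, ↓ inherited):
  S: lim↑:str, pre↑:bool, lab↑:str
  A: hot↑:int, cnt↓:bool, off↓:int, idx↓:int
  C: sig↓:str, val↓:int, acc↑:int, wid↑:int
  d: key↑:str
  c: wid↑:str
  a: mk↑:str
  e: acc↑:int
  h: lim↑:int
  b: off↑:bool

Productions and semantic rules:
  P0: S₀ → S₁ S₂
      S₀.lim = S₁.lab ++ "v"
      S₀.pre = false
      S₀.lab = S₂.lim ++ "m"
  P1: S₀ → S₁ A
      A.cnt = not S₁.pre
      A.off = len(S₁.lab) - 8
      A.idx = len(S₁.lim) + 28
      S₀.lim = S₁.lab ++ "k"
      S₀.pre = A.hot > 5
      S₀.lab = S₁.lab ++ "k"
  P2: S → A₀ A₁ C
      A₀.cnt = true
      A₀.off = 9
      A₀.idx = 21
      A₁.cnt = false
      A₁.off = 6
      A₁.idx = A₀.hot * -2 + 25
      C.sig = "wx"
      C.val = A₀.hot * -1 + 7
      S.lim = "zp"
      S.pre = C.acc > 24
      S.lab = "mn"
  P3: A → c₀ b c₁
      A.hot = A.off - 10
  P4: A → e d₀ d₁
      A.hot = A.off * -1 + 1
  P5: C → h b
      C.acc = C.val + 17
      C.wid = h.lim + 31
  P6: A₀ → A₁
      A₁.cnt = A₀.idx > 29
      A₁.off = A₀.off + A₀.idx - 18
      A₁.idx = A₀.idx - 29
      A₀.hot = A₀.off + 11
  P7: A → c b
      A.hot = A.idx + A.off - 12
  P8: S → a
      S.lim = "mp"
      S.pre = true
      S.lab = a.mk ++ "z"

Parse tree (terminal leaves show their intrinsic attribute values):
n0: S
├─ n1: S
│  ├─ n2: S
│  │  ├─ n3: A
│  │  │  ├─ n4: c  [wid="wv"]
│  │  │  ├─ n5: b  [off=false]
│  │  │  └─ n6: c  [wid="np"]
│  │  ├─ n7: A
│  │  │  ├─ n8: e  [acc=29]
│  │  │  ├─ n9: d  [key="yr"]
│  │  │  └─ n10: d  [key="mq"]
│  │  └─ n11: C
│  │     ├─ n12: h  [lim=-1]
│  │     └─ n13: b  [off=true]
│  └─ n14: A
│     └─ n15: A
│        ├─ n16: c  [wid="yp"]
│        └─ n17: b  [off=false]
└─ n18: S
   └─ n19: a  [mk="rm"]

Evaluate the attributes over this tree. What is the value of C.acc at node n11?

1. n3.cnt = true  [true]
2. n3.off = 9  [9]
3. n3.idx = 21  [21]
4. n4.wid = "wv"  [terminal]
5. n5.off = false  [terminal]
6. n6.wid = "np"  [terminal]
7. n3.hot = -1  [A.off - 10]
8. n7.cnt = false  [false]
9. n7.off = 6  [6]
10. n7.idx = 27  [A₀.hot * -2 + 25]
11. n8.acc = 29  [terminal]
12. n9.key = "yr"  [terminal]
13. n10.key = "mq"  [terminal]
14. n7.hot = -5  [A.off * -1 + 1]
15. n11.sig = "wx"  ["wx"]
16. n11.val = 8  [A₀.hot * -1 + 7]
17. n12.lim = -1  [terminal]
18. n13.off = true  [terminal]
19. n11.acc = 25  [C.val + 17]
20. n11.wid = 30  [h.lim + 31]
21. n2.lim = "zp"  ["zp"]
22. n2.pre = true  [C.acc > 24]
23. n2.lab = "mn"  ["mn"]
24. n14.cnt = false  [not S₁.pre]
25. n14.off = -6  [len(S₁.lab) - 8]
26. n14.idx = 30  [len(S₁.lim) + 28]
27. n15.cnt = true  [A₀.idx > 29]
28. n15.off = 6  [A₀.off + A₀.idx - 18]
29. n15.idx = 1  [A₀.idx - 29]
30. n16.wid = "yp"  [terminal]
31. n17.off = false  [terminal]
32. n15.hot = -5  [A.idx + A.off - 12]
33. n14.hot = 5  [A₀.off + 11]
34. n1.lim = "mnk"  [S₁.lab ++ "k"]
35. n1.pre = false  [A.hot > 5]
36. n1.lab = "mnk"  [S₁.lab ++ "k"]
37. n19.mk = "rm"  [terminal]
38. n18.lim = "mp"  ["mp"]
39. n18.pre = true  [true]
40. n18.lab = "rmz"  [a.mk ++ "z"]
41. n0.lim = "mnkv"  [S₁.lab ++ "v"]
42. n0.pre = false  [false]
43. n0.lab = "mpm"  [S₂.lim ++ "m"]

25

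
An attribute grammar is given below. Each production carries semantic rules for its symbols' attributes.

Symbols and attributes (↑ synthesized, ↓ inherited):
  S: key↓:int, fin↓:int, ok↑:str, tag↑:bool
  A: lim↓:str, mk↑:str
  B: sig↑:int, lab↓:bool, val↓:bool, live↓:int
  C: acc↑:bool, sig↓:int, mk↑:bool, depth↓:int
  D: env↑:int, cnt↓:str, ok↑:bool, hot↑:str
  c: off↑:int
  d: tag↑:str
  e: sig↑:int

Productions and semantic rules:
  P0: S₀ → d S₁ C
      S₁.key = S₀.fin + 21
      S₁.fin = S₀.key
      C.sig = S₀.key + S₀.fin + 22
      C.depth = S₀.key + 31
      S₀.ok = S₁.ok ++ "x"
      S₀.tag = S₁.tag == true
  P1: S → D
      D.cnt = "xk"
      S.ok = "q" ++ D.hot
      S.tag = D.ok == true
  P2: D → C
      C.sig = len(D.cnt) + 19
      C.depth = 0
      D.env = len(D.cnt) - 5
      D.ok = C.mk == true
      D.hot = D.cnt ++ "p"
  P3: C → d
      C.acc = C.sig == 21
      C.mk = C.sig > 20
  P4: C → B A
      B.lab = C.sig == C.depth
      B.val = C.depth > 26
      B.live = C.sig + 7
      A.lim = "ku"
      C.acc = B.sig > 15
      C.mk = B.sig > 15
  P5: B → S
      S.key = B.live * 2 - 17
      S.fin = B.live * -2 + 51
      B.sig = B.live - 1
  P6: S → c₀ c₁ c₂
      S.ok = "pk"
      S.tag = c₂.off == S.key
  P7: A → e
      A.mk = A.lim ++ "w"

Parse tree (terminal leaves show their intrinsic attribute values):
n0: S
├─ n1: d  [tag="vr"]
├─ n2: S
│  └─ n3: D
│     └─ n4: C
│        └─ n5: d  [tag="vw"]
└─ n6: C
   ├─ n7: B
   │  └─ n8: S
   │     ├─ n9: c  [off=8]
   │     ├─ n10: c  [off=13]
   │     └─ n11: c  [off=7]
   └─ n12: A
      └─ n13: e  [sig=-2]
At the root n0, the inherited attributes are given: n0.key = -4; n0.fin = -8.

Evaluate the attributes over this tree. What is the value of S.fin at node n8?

1. n0.key = -4  [given at root]
2. n0.fin = -8  [given at root]
3. n1.tag = "vr"  [terminal]
4. n2.key = 13  [S₀.fin + 21]
5. n2.fin = -4  [S₀.key]
6. n3.cnt = "xk"  ["xk"]
7. n4.sig = 21  [len(D.cnt) + 19]
8. n4.depth = 0  [0]
9. n5.tag = "vw"  [terminal]
10. n4.acc = true  [C.sig == 21]
11. n4.mk = true  [C.sig > 20]
12. n3.env = -3  [len(D.cnt) - 5]
13. n3.ok = true  [C.mk == true]
14. n3.hot = "xkp"  [D.cnt ++ "p"]
15. n2.ok = "qxkp"  ["q" ++ D.hot]
16. n2.tag = true  [D.ok == true]
17. n6.sig = 10  [S₀.key + S₀.fin + 22]
18. n6.depth = 27  [S₀.key + 31]
19. n7.lab = false  [C.sig == C.depth]
20. n7.val = true  [C.depth > 26]
21. n7.live = 17  [C.sig + 7]
22. n8.key = 17  [B.live * 2 - 17]
23. n8.fin = 17  [B.live * -2 + 51]
24. n9.off = 8  [terminal]
25. n10.off = 13  [terminal]
26. n11.off = 7  [terminal]
27. n8.ok = "pk"  ["pk"]
28. n8.tag = false  [c₂.off == S.key]
29. n7.sig = 16  [B.live - 1]
30. n12.lim = "ku"  ["ku"]
31. n13.sig = -2  [terminal]
32. n12.mk = "kuw"  [A.lim ++ "w"]
33. n6.acc = true  [B.sig > 15]
34. n6.mk = true  [B.sig > 15]
35. n0.ok = "qxkpx"  [S₁.ok ++ "x"]
36. n0.tag = true  [S₁.tag == true]

17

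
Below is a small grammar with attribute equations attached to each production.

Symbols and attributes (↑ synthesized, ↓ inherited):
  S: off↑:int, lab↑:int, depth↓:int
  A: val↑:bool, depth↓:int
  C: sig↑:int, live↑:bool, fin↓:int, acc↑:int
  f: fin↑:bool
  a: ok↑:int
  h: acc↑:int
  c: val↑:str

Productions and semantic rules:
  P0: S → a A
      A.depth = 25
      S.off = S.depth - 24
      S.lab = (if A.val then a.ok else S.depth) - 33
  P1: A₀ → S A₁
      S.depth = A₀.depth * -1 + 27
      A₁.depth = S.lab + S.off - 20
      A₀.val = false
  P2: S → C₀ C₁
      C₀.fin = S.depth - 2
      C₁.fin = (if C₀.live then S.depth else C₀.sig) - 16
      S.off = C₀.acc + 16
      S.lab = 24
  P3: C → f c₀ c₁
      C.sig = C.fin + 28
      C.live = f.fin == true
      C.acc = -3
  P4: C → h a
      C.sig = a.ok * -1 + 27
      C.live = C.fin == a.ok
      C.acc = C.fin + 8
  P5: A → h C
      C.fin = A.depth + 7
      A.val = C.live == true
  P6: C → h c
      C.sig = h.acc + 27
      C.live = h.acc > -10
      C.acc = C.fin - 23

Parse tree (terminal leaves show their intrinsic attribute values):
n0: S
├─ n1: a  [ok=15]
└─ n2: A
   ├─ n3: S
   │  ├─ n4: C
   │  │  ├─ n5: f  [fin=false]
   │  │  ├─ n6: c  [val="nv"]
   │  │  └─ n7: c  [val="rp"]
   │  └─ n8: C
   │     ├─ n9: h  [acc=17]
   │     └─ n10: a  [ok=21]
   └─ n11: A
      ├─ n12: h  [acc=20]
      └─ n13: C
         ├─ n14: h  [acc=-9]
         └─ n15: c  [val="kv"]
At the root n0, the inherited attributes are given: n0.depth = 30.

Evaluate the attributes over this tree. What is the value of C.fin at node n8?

12

1. n0.depth = 30  [given at root]
2. n1.ok = 15  [terminal]
3. n2.depth = 25  [25]
4. n3.depth = 2  [A₀.depth * -1 + 27]
5. n4.fin = 0  [S.depth - 2]
6. n5.fin = false  [terminal]
7. n6.val = "nv"  [terminal]
8. n7.val = "rp"  [terminal]
9. n4.sig = 28  [C.fin + 28]
10. n4.live = false  [f.fin == true]
11. n4.acc = -3  [-3]
12. n8.fin = 12  [(if C₀.live then S.depth else C₀.sig) - 16]
13. n9.acc = 17  [terminal]
14. n10.ok = 21  [terminal]
15. n8.sig = 6  [a.ok * -1 + 27]
16. n8.live = false  [C.fin == a.ok]
17. n8.acc = 20  [C.fin + 8]
18. n3.off = 13  [C₀.acc + 16]
19. n3.lab = 24  [24]
20. n11.depth = 17  [S.lab + S.off - 20]
21. n12.acc = 20  [terminal]
22. n13.fin = 24  [A.depth + 7]
23. n14.acc = -9  [terminal]
24. n15.val = "kv"  [terminal]
25. n13.sig = 18  [h.acc + 27]
26. n13.live = true  [h.acc > -10]
27. n13.acc = 1  [C.fin - 23]
28. n11.val = true  [C.live == true]
29. n2.val = false  [false]
30. n0.off = 6  [S.depth - 24]
31. n0.lab = -3  [(if A.val then a.ok else S.depth) - 33]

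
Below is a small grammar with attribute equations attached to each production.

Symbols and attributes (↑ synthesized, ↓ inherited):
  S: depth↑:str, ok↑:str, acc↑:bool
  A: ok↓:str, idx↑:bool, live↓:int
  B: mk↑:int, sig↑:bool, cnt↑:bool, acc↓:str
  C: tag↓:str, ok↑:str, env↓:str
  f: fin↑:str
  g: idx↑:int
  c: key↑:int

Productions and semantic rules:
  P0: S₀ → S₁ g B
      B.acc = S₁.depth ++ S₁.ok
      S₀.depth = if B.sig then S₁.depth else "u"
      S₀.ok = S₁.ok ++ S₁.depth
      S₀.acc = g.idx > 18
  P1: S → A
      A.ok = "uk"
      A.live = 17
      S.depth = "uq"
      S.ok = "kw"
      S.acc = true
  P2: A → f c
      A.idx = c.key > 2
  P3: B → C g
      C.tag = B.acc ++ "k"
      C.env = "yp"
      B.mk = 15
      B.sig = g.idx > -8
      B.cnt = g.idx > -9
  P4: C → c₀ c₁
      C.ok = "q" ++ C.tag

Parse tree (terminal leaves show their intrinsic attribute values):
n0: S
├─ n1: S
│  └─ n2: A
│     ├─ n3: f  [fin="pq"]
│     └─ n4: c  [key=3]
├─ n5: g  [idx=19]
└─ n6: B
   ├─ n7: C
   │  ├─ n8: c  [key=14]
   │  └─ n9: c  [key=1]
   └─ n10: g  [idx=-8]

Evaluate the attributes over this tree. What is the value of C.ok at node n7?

1. n2.ok = "uk"  ["uk"]
2. n2.live = 17  [17]
3. n3.fin = "pq"  [terminal]
4. n4.key = 3  [terminal]
5. n2.idx = true  [c.key > 2]
6. n1.depth = "uq"  ["uq"]
7. n1.ok = "kw"  ["kw"]
8. n1.acc = true  [true]
9. n5.idx = 19  [terminal]
10. n6.acc = "uqkw"  [S₁.depth ++ S₁.ok]
11. n7.tag = "uqkwk"  [B.acc ++ "k"]
12. n7.env = "yp"  ["yp"]
13. n8.key = 14  [terminal]
14. n9.key = 1  [terminal]
15. n7.ok = "quqkwk"  ["q" ++ C.tag]
16. n10.idx = -8  [terminal]
17. n6.mk = 15  [15]
18. n6.sig = false  [g.idx > -8]
19. n6.cnt = true  [g.idx > -9]
20. n0.depth = "u"  [if B.sig then S₁.depth else "u"]
21. n0.ok = "kwuq"  [S₁.ok ++ S₁.depth]
22. n0.acc = true  [g.idx > 18]

"quqkwk"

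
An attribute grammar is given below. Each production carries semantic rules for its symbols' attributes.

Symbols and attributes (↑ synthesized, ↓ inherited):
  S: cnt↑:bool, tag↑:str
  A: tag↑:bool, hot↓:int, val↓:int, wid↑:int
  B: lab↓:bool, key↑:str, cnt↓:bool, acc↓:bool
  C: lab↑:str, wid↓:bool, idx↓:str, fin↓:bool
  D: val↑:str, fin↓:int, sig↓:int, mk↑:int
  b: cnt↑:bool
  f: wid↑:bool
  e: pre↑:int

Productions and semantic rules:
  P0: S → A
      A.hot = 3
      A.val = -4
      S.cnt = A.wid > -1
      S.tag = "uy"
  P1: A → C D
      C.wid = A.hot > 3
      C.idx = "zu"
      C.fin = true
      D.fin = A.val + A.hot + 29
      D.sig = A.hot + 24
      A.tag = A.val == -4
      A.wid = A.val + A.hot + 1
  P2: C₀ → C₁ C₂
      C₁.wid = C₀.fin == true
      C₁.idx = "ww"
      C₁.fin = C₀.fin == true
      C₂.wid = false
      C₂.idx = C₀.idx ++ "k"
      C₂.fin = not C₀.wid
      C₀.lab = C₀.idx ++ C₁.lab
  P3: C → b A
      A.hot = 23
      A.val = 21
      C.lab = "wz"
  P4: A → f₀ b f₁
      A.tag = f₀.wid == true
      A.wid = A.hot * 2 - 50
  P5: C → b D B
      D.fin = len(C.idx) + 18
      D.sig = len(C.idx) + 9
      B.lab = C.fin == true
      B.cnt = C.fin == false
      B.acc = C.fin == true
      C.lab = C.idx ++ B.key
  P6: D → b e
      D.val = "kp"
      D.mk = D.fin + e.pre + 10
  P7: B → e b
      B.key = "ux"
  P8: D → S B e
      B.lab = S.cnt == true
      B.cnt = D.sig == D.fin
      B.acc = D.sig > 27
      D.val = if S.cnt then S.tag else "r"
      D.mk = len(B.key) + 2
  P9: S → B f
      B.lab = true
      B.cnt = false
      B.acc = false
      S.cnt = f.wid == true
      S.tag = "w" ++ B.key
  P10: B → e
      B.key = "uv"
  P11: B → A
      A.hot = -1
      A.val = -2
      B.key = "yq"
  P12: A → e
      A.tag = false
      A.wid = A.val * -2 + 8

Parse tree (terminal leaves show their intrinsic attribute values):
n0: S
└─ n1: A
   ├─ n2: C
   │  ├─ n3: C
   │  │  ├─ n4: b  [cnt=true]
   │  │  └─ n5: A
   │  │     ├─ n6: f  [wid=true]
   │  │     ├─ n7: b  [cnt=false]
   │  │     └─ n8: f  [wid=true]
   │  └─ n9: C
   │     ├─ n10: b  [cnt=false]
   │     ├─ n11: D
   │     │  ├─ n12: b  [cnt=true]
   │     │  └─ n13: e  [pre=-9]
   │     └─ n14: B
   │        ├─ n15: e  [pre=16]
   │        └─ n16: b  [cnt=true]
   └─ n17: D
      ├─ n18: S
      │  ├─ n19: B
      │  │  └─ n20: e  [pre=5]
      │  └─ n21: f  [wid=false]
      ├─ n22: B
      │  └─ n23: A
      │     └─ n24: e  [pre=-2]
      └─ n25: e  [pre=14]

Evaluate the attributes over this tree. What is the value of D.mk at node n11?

22

1. n1.hot = 3  [3]
2. n1.val = -4  [-4]
3. n2.wid = false  [A.hot > 3]
4. n2.idx = "zu"  ["zu"]
5. n2.fin = true  [true]
6. n3.wid = true  [C₀.fin == true]
7. n3.idx = "ww"  ["ww"]
8. n3.fin = true  [C₀.fin == true]
9. n4.cnt = true  [terminal]
10. n5.hot = 23  [23]
11. n5.val = 21  [21]
12. n6.wid = true  [terminal]
13. n7.cnt = false  [terminal]
14. n8.wid = true  [terminal]
15. n5.tag = true  [f₀.wid == true]
16. n5.wid = -4  [A.hot * 2 - 50]
17. n3.lab = "wz"  ["wz"]
18. n9.wid = false  [false]
19. n9.idx = "zuk"  [C₀.idx ++ "k"]
20. n9.fin = true  [not C₀.wid]
21. n10.cnt = false  [terminal]
22. n11.fin = 21  [len(C.idx) + 18]
23. n11.sig = 12  [len(C.idx) + 9]
24. n12.cnt = true  [terminal]
25. n13.pre = -9  [terminal]
26. n11.val = "kp"  ["kp"]
27. n11.mk = 22  [D.fin + e.pre + 10]
28. n14.lab = true  [C.fin == true]
29. n14.cnt = false  [C.fin == false]
30. n14.acc = true  [C.fin == true]
31. n15.pre = 16  [terminal]
32. n16.cnt = true  [terminal]
33. n14.key = "ux"  ["ux"]
34. n9.lab = "zukux"  [C.idx ++ B.key]
35. n2.lab = "zuwz"  [C₀.idx ++ C₁.lab]
36. n17.fin = 28  [A.val + A.hot + 29]
37. n17.sig = 27  [A.hot + 24]
38. n19.lab = true  [true]
39. n19.cnt = false  [false]
40. n19.acc = false  [false]
41. n20.pre = 5  [terminal]
42. n19.key = "uv"  ["uv"]
43. n21.wid = false  [terminal]
44. n18.cnt = false  [f.wid == true]
45. n18.tag = "wuv"  ["w" ++ B.key]
46. n22.lab = false  [S.cnt == true]
47. n22.cnt = false  [D.sig == D.fin]
48. n22.acc = false  [D.sig > 27]
49. n23.hot = -1  [-1]
50. n23.val = -2  [-2]
51. n24.pre = -2  [terminal]
52. n23.tag = false  [false]
53. n23.wid = 12  [A.val * -2 + 8]
54. n22.key = "yq"  ["yq"]
55. n25.pre = 14  [terminal]
56. n17.val = "r"  [if S.cnt then S.tag else "r"]
57. n17.mk = 4  [len(B.key) + 2]
58. n1.tag = true  [A.val == -4]
59. n1.wid = 0  [A.val + A.hot + 1]
60. n0.cnt = true  [A.wid > -1]
61. n0.tag = "uy"  ["uy"]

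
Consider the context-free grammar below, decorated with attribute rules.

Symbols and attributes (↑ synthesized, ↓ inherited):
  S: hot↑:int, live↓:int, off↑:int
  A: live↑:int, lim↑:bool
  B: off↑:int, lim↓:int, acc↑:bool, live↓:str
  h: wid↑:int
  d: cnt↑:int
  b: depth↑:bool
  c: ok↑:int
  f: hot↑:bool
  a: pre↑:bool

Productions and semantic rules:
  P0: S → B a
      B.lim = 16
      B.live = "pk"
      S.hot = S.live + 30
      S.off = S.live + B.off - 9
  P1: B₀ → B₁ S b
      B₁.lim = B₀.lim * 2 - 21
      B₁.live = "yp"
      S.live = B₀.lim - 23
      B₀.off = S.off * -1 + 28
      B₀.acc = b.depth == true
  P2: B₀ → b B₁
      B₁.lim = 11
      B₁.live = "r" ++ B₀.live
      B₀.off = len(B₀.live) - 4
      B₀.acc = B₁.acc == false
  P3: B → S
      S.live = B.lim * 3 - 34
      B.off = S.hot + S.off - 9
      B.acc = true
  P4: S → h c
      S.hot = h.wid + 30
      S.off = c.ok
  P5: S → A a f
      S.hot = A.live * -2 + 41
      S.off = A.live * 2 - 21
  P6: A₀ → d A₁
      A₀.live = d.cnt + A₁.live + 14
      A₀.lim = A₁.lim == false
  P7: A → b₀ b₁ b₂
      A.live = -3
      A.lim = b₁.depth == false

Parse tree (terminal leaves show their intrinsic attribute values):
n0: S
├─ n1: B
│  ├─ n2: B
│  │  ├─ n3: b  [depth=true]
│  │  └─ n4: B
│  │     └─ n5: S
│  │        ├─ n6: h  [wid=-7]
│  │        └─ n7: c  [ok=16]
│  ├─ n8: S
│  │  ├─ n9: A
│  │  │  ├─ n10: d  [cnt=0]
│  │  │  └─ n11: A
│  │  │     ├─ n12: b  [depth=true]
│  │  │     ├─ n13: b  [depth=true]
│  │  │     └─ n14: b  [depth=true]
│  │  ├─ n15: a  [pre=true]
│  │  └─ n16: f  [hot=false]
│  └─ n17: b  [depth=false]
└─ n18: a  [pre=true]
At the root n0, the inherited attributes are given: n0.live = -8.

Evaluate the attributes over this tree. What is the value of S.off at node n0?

10

1. n0.live = -8  [given at root]
2. n1.lim = 16  [16]
3. n1.live = "pk"  ["pk"]
4. n2.lim = 11  [B₀.lim * 2 - 21]
5. n2.live = "yp"  ["yp"]
6. n3.depth = true  [terminal]
7. n4.lim = 11  [11]
8. n4.live = "ryp"  ["r" ++ B₀.live]
9. n5.live = -1  [B.lim * 3 - 34]
10. n6.wid = -7  [terminal]
11. n7.ok = 16  [terminal]
12. n5.hot = 23  [h.wid + 30]
13. n5.off = 16  [c.ok]
14. n4.off = 30  [S.hot + S.off - 9]
15. n4.acc = true  [true]
16. n2.off = -2  [len(B₀.live) - 4]
17. n2.acc = false  [B₁.acc == false]
18. n8.live = -7  [B₀.lim - 23]
19. n10.cnt = 0  [terminal]
20. n12.depth = true  [terminal]
21. n13.depth = true  [terminal]
22. n14.depth = true  [terminal]
23. n11.live = -3  [-3]
24. n11.lim = false  [b₁.depth == false]
25. n9.live = 11  [d.cnt + A₁.live + 14]
26. n9.lim = true  [A₁.lim == false]
27. n15.pre = true  [terminal]
28. n16.hot = false  [terminal]
29. n8.hot = 19  [A.live * -2 + 41]
30. n8.off = 1  [A.live * 2 - 21]
31. n17.depth = false  [terminal]
32. n1.off = 27  [S.off * -1 + 28]
33. n1.acc = false  [b.depth == true]
34. n18.pre = true  [terminal]
35. n0.hot = 22  [S.live + 30]
36. n0.off = 10  [S.live + B.off - 9]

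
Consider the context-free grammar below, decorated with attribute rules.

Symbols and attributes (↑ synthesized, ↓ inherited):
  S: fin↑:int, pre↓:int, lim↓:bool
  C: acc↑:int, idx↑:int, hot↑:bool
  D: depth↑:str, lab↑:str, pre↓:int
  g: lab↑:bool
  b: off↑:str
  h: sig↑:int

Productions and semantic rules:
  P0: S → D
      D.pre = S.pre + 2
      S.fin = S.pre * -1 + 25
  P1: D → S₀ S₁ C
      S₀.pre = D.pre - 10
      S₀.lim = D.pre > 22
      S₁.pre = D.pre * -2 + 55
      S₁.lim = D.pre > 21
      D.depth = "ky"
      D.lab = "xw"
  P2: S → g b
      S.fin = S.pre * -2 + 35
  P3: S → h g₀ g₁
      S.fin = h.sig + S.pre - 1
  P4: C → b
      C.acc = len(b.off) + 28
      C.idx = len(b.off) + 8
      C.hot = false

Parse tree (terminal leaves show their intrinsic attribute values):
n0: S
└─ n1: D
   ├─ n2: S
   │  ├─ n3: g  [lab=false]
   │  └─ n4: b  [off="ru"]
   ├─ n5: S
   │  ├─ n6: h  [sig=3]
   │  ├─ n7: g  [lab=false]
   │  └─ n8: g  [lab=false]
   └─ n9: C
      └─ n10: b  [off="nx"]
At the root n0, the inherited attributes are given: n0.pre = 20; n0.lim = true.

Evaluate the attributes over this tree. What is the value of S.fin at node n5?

13

1. n0.pre = 20  [given at root]
2. n0.lim = true  [given at root]
3. n1.pre = 22  [S.pre + 2]
4. n2.pre = 12  [D.pre - 10]
5. n2.lim = false  [D.pre > 22]
6. n3.lab = false  [terminal]
7. n4.off = "ru"  [terminal]
8. n2.fin = 11  [S.pre * -2 + 35]
9. n5.pre = 11  [D.pre * -2 + 55]
10. n5.lim = true  [D.pre > 21]
11. n6.sig = 3  [terminal]
12. n7.lab = false  [terminal]
13. n8.lab = false  [terminal]
14. n5.fin = 13  [h.sig + S.pre - 1]
15. n10.off = "nx"  [terminal]
16. n9.acc = 30  [len(b.off) + 28]
17. n9.idx = 10  [len(b.off) + 8]
18. n9.hot = false  [false]
19. n1.depth = "ky"  ["ky"]
20. n1.lab = "xw"  ["xw"]
21. n0.fin = 5  [S.pre * -1 + 25]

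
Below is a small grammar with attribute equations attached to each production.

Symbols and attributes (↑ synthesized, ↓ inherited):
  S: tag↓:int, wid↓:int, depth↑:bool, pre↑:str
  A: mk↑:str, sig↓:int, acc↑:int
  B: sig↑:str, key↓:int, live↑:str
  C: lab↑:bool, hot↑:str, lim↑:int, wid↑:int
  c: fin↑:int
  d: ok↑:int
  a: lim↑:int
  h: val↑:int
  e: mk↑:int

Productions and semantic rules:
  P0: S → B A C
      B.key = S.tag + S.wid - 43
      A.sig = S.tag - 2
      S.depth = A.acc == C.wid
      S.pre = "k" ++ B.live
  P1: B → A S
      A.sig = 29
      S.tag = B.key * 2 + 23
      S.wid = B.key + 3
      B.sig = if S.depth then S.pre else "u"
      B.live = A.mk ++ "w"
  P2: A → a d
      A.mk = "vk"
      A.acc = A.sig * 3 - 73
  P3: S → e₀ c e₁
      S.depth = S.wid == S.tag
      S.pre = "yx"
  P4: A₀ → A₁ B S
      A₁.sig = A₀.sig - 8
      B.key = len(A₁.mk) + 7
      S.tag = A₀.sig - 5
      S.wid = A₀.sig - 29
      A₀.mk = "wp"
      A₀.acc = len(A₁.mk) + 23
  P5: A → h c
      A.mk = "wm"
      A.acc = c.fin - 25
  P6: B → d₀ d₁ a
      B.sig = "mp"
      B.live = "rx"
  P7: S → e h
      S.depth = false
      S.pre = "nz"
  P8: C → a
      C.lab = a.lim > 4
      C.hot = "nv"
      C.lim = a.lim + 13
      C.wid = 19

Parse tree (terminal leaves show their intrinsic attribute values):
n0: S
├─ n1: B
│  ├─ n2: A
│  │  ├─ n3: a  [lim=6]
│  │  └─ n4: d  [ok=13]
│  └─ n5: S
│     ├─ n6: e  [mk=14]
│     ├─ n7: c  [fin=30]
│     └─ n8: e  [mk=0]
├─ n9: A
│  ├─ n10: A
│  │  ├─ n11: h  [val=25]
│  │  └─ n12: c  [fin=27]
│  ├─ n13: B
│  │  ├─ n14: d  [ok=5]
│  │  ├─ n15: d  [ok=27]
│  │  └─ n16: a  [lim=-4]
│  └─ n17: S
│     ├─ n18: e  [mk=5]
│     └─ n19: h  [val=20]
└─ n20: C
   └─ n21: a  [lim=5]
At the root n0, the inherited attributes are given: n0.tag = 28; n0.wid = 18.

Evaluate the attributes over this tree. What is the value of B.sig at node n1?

"u"

1. n0.tag = 28  [given at root]
2. n0.wid = 18  [given at root]
3. n1.key = 3  [S.tag + S.wid - 43]
4. n2.sig = 29  [29]
5. n3.lim = 6  [terminal]
6. n4.ok = 13  [terminal]
7. n2.mk = "vk"  ["vk"]
8. n2.acc = 14  [A.sig * 3 - 73]
9. n5.tag = 29  [B.key * 2 + 23]
10. n5.wid = 6  [B.key + 3]
11. n6.mk = 14  [terminal]
12. n7.fin = 30  [terminal]
13. n8.mk = 0  [terminal]
14. n5.depth = false  [S.wid == S.tag]
15. n5.pre = "yx"  ["yx"]
16. n1.sig = "u"  [if S.depth then S.pre else "u"]
17. n1.live = "vkw"  [A.mk ++ "w"]
18. n9.sig = 26  [S.tag - 2]
19. n10.sig = 18  [A₀.sig - 8]
20. n11.val = 25  [terminal]
21. n12.fin = 27  [terminal]
22. n10.mk = "wm"  ["wm"]
23. n10.acc = 2  [c.fin - 25]
24. n13.key = 9  [len(A₁.mk) + 7]
25. n14.ok = 5  [terminal]
26. n15.ok = 27  [terminal]
27. n16.lim = -4  [terminal]
28. n13.sig = "mp"  ["mp"]
29. n13.live = "rx"  ["rx"]
30. n17.tag = 21  [A₀.sig - 5]
31. n17.wid = -3  [A₀.sig - 29]
32. n18.mk = 5  [terminal]
33. n19.val = 20  [terminal]
34. n17.depth = false  [false]
35. n17.pre = "nz"  ["nz"]
36. n9.mk = "wp"  ["wp"]
37. n9.acc = 25  [len(A₁.mk) + 23]
38. n21.lim = 5  [terminal]
39. n20.lab = true  [a.lim > 4]
40. n20.hot = "nv"  ["nv"]
41. n20.lim = 18  [a.lim + 13]
42. n20.wid = 19  [19]
43. n0.depth = false  [A.acc == C.wid]
44. n0.pre = "kvkw"  ["k" ++ B.live]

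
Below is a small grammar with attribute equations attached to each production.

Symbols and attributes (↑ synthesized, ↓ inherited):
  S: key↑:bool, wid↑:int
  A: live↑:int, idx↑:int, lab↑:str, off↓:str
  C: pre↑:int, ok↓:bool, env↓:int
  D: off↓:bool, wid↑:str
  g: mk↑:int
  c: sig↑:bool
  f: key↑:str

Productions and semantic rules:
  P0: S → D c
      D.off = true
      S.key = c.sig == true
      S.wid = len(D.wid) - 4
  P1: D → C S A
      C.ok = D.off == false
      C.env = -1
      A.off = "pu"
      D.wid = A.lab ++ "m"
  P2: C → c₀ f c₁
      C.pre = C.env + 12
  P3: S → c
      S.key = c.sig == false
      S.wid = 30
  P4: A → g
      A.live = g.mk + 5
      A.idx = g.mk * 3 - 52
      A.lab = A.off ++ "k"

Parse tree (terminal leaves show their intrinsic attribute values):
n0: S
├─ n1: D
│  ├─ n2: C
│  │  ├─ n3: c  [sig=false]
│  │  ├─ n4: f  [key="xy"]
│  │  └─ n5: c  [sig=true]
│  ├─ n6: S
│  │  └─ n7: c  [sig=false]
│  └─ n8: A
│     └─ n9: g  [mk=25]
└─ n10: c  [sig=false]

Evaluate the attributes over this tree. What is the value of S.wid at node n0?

1. n1.off = true  [true]
2. n2.ok = false  [D.off == false]
3. n2.env = -1  [-1]
4. n3.sig = false  [terminal]
5. n4.key = "xy"  [terminal]
6. n5.sig = true  [terminal]
7. n2.pre = 11  [C.env + 12]
8. n7.sig = false  [terminal]
9. n6.key = true  [c.sig == false]
10. n6.wid = 30  [30]
11. n8.off = "pu"  ["pu"]
12. n9.mk = 25  [terminal]
13. n8.live = 30  [g.mk + 5]
14. n8.idx = 23  [g.mk * 3 - 52]
15. n8.lab = "puk"  [A.off ++ "k"]
16. n1.wid = "pukm"  [A.lab ++ "m"]
17. n10.sig = false  [terminal]
18. n0.key = false  [c.sig == true]
19. n0.wid = 0  [len(D.wid) - 4]

0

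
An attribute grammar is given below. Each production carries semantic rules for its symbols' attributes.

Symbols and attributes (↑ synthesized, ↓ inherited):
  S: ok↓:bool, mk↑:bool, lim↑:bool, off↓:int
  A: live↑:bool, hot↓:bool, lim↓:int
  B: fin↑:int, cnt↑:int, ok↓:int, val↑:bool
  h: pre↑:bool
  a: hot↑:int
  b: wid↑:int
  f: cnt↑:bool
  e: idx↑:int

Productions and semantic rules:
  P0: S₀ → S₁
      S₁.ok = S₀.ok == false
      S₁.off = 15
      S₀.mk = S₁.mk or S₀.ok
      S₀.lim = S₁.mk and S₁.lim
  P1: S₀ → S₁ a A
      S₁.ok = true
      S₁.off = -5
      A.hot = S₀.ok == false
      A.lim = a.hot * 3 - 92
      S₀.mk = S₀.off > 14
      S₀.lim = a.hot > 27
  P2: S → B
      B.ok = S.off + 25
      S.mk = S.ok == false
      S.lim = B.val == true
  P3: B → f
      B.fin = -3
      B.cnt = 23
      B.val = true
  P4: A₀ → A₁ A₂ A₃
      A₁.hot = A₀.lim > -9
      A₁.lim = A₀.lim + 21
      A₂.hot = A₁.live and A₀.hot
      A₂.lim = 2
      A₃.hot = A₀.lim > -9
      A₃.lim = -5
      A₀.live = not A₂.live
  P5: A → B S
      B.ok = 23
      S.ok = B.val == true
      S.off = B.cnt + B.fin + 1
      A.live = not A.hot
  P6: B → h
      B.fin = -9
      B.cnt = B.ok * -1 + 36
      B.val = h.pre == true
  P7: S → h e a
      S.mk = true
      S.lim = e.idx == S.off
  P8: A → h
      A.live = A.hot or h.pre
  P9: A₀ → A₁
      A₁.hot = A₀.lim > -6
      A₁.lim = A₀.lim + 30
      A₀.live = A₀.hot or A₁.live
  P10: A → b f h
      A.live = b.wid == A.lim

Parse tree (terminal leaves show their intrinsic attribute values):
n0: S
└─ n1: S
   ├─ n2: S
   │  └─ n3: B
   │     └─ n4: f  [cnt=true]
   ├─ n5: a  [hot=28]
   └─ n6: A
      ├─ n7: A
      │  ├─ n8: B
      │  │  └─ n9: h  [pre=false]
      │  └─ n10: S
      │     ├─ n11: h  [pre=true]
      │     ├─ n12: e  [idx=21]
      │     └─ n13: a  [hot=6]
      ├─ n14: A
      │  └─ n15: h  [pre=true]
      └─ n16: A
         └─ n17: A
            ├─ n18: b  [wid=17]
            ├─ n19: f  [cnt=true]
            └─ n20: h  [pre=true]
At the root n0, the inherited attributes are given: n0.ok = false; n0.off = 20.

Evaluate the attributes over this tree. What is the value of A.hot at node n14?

false

1. n0.ok = false  [given at root]
2. n0.off = 20  [given at root]
3. n1.ok = true  [S₀.ok == false]
4. n1.off = 15  [15]
5. n2.ok = true  [true]
6. n2.off = -5  [-5]
7. n3.ok = 20  [S.off + 25]
8. n4.cnt = true  [terminal]
9. n3.fin = -3  [-3]
10. n3.cnt = 23  [23]
11. n3.val = true  [true]
12. n2.mk = false  [S.ok == false]
13. n2.lim = true  [B.val == true]
14. n5.hot = 28  [terminal]
15. n6.hot = false  [S₀.ok == false]
16. n6.lim = -8  [a.hot * 3 - 92]
17. n7.hot = true  [A₀.lim > -9]
18. n7.lim = 13  [A₀.lim + 21]
19. n8.ok = 23  [23]
20. n9.pre = false  [terminal]
21. n8.fin = -9  [-9]
22. n8.cnt = 13  [B.ok * -1 + 36]
23. n8.val = false  [h.pre == true]
24. n10.ok = false  [B.val == true]
25. n10.off = 5  [B.cnt + B.fin + 1]
26. n11.pre = true  [terminal]
27. n12.idx = 21  [terminal]
28. n13.hot = 6  [terminal]
29. n10.mk = true  [true]
30. n10.lim = false  [e.idx == S.off]
31. n7.live = false  [not A.hot]
32. n14.hot = false  [A₁.live and A₀.hot]
33. n14.lim = 2  [2]
34. n15.pre = true  [terminal]
35. n14.live = true  [A.hot or h.pre]
36. n16.hot = true  [A₀.lim > -9]
37. n16.lim = -5  [-5]
38. n17.hot = true  [A₀.lim > -6]
39. n17.lim = 25  [A₀.lim + 30]
40. n18.wid = 17  [terminal]
41. n19.cnt = true  [terminal]
42. n20.pre = true  [terminal]
43. n17.live = false  [b.wid == A.lim]
44. n16.live = true  [A₀.hot or A₁.live]
45. n6.live = false  [not A₂.live]
46. n1.mk = true  [S₀.off > 14]
47. n1.lim = true  [a.hot > 27]
48. n0.mk = true  [S₁.mk or S₀.ok]
49. n0.lim = true  [S₁.mk and S₁.lim]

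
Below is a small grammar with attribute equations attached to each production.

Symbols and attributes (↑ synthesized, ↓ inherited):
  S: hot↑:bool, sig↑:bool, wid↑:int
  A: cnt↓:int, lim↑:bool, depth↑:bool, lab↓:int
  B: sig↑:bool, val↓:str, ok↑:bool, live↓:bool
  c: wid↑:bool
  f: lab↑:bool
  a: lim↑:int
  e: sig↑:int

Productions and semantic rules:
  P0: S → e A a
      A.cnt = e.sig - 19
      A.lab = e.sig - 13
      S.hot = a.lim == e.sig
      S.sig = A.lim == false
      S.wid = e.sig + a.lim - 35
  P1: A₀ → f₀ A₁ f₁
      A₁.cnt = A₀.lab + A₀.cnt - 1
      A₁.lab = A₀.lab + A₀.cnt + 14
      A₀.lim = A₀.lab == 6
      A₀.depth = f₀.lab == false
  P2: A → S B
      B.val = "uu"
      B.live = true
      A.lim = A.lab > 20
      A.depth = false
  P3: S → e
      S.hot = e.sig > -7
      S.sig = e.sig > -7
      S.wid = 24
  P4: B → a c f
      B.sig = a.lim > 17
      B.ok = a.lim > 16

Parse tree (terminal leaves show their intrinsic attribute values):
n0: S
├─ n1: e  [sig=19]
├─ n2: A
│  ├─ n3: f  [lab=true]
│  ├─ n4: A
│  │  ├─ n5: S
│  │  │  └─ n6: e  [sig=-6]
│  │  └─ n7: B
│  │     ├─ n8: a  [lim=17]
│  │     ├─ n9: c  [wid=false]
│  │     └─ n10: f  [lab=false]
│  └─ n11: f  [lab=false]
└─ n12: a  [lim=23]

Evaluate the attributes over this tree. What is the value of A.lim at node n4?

false

1. n1.sig = 19  [terminal]
2. n2.cnt = 0  [e.sig - 19]
3. n2.lab = 6  [e.sig - 13]
4. n3.lab = true  [terminal]
5. n4.cnt = 5  [A₀.lab + A₀.cnt - 1]
6. n4.lab = 20  [A₀.lab + A₀.cnt + 14]
7. n6.sig = -6  [terminal]
8. n5.hot = true  [e.sig > -7]
9. n5.sig = true  [e.sig > -7]
10. n5.wid = 24  [24]
11. n7.val = "uu"  ["uu"]
12. n7.live = true  [true]
13. n8.lim = 17  [terminal]
14. n9.wid = false  [terminal]
15. n10.lab = false  [terminal]
16. n7.sig = false  [a.lim > 17]
17. n7.ok = true  [a.lim > 16]
18. n4.lim = false  [A.lab > 20]
19. n4.depth = false  [false]
20. n11.lab = false  [terminal]
21. n2.lim = true  [A₀.lab == 6]
22. n2.depth = false  [f₀.lab == false]
23. n12.lim = 23  [terminal]
24. n0.hot = false  [a.lim == e.sig]
25. n0.sig = false  [A.lim == false]
26. n0.wid = 7  [e.sig + a.lim - 35]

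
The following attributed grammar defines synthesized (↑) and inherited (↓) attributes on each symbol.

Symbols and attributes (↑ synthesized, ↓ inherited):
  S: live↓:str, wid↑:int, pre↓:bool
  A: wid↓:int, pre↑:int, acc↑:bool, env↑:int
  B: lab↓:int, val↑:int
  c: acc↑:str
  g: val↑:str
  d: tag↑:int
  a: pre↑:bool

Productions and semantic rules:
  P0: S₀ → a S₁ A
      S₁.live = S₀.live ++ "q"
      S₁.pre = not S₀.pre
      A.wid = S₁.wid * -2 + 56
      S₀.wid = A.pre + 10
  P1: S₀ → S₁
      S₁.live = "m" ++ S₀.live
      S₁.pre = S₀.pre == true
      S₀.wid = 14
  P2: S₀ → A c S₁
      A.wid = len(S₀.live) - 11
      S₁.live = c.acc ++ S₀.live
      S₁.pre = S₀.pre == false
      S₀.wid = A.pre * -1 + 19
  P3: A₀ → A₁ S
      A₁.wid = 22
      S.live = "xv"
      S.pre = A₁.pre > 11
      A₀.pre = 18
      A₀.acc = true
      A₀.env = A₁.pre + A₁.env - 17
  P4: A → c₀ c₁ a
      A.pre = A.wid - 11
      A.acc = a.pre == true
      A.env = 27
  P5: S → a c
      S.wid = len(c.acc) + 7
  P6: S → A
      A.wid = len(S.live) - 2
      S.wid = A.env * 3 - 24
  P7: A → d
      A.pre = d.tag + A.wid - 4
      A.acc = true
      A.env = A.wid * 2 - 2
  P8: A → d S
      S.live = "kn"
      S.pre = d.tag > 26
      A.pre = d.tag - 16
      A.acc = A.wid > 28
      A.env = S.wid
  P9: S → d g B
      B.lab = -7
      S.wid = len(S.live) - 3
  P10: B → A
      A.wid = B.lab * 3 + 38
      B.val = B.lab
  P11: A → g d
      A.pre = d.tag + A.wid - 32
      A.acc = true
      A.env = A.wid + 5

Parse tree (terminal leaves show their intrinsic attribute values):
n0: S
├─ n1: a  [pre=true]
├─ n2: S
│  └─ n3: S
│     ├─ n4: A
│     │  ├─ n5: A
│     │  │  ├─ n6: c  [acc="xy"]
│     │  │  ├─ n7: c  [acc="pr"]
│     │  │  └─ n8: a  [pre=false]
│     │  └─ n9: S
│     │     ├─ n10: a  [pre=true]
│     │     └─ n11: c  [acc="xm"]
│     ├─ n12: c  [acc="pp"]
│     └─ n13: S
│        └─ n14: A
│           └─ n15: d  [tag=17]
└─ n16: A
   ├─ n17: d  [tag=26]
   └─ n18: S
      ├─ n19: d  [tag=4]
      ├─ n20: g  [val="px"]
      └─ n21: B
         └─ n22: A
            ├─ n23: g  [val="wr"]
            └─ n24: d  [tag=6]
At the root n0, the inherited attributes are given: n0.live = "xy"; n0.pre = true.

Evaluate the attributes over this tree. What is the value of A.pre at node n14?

17

1. n0.live = "xy"  [given at root]
2. n0.pre = true  [given at root]
3. n1.pre = true  [terminal]
4. n2.live = "xyq"  [S₀.live ++ "q"]
5. n2.pre = false  [not S₀.pre]
6. n3.live = "mxyq"  ["m" ++ S₀.live]
7. n3.pre = false  [S₀.pre == true]
8. n4.wid = -7  [len(S₀.live) - 11]
9. n5.wid = 22  [22]
10. n6.acc = "xy"  [terminal]
11. n7.acc = "pr"  [terminal]
12. n8.pre = false  [terminal]
13. n5.pre = 11  [A.wid - 11]
14. n5.acc = false  [a.pre == true]
15. n5.env = 27  [27]
16. n9.live = "xv"  ["xv"]
17. n9.pre = false  [A₁.pre > 11]
18. n10.pre = true  [terminal]
19. n11.acc = "xm"  [terminal]
20. n9.wid = 9  [len(c.acc) + 7]
21. n4.pre = 18  [18]
22. n4.acc = true  [true]
23. n4.env = 21  [A₁.pre + A₁.env - 17]
24. n12.acc = "pp"  [terminal]
25. n13.live = "ppmxyq"  [c.acc ++ S₀.live]
26. n13.pre = true  [S₀.pre == false]
27. n14.wid = 4  [len(S.live) - 2]
28. n15.tag = 17  [terminal]
29. n14.pre = 17  [d.tag + A.wid - 4]
30. n14.acc = true  [true]
31. n14.env = 6  [A.wid * 2 - 2]
32. n13.wid = -6  [A.env * 3 - 24]
33. n3.wid = 1  [A.pre * -1 + 19]
34. n2.wid = 14  [14]
35. n16.wid = 28  [S₁.wid * -2 + 56]
36. n17.tag = 26  [terminal]
37. n18.live = "kn"  ["kn"]
38. n18.pre = false  [d.tag > 26]
39. n19.tag = 4  [terminal]
40. n20.val = "px"  [terminal]
41. n21.lab = -7  [-7]
42. n22.wid = 17  [B.lab * 3 + 38]
43. n23.val = "wr"  [terminal]
44. n24.tag = 6  [terminal]
45. n22.pre = -9  [d.tag + A.wid - 32]
46. n22.acc = true  [true]
47. n22.env = 22  [A.wid + 5]
48. n21.val = -7  [B.lab]
49. n18.wid = -1  [len(S.live) - 3]
50. n16.pre = 10  [d.tag - 16]
51. n16.acc = false  [A.wid > 28]
52. n16.env = -1  [S.wid]
53. n0.wid = 20  [A.pre + 10]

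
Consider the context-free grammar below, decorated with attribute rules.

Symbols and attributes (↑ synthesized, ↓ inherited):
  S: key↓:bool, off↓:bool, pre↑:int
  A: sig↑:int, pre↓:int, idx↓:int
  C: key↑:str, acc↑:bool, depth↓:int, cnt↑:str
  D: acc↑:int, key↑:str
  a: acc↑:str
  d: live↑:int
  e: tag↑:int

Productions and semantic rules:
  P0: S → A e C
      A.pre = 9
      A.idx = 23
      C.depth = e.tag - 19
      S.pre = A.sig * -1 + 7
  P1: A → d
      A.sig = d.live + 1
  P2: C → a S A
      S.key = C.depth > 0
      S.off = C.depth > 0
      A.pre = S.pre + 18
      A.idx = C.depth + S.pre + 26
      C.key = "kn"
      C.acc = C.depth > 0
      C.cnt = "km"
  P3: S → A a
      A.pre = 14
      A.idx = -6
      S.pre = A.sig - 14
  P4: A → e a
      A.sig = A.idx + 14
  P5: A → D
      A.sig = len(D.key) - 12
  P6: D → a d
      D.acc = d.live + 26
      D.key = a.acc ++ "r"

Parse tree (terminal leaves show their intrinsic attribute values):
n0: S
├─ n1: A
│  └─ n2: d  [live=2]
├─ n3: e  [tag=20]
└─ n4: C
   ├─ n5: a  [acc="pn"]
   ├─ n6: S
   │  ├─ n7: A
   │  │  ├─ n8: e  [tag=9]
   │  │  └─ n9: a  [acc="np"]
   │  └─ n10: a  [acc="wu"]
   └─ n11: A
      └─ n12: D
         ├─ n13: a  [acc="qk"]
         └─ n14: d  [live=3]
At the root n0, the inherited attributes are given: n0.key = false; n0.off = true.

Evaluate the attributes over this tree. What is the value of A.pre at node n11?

12

1. n0.key = false  [given at root]
2. n0.off = true  [given at root]
3. n1.pre = 9  [9]
4. n1.idx = 23  [23]
5. n2.live = 2  [terminal]
6. n1.sig = 3  [d.live + 1]
7. n3.tag = 20  [terminal]
8. n4.depth = 1  [e.tag - 19]
9. n5.acc = "pn"  [terminal]
10. n6.key = true  [C.depth > 0]
11. n6.off = true  [C.depth > 0]
12. n7.pre = 14  [14]
13. n7.idx = -6  [-6]
14. n8.tag = 9  [terminal]
15. n9.acc = "np"  [terminal]
16. n7.sig = 8  [A.idx + 14]
17. n10.acc = "wu"  [terminal]
18. n6.pre = -6  [A.sig - 14]
19. n11.pre = 12  [S.pre + 18]
20. n11.idx = 21  [C.depth + S.pre + 26]
21. n13.acc = "qk"  [terminal]
22. n14.live = 3  [terminal]
23. n12.acc = 29  [d.live + 26]
24. n12.key = "qkr"  [a.acc ++ "r"]
25. n11.sig = -9  [len(D.key) - 12]
26. n4.key = "kn"  ["kn"]
27. n4.acc = true  [C.depth > 0]
28. n4.cnt = "km"  ["km"]
29. n0.pre = 4  [A.sig * -1 + 7]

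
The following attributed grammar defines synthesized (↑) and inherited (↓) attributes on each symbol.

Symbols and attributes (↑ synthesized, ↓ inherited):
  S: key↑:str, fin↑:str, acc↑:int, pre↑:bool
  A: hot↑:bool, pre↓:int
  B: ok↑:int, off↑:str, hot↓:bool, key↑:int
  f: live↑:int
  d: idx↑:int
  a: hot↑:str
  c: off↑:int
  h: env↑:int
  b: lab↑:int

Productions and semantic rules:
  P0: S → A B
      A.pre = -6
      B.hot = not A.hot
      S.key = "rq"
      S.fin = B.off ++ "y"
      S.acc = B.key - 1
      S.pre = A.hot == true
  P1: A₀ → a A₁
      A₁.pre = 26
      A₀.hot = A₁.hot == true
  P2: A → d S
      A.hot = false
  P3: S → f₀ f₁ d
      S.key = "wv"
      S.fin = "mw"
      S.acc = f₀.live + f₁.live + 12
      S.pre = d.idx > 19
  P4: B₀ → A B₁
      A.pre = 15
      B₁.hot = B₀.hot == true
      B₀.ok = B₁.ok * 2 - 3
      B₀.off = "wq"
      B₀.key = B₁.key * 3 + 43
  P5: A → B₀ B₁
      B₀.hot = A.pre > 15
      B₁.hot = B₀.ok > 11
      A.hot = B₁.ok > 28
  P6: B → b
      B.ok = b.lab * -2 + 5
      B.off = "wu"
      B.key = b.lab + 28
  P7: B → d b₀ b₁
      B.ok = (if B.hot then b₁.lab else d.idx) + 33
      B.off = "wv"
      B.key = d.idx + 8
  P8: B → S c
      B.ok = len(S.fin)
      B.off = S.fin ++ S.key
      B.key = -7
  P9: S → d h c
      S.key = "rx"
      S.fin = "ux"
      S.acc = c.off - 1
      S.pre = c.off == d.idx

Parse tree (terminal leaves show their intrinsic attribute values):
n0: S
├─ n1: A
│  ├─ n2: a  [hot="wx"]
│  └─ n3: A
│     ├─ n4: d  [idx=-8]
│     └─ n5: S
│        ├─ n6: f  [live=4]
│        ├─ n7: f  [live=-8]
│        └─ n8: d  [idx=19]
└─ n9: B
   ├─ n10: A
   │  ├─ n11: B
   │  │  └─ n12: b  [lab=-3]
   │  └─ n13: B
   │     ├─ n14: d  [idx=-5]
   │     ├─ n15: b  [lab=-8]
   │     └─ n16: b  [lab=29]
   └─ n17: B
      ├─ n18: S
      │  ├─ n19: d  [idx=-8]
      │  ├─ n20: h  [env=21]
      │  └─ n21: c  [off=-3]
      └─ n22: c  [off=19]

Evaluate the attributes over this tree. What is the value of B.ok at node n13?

28

1. n1.pre = -6  [-6]
2. n2.hot = "wx"  [terminal]
3. n3.pre = 26  [26]
4. n4.idx = -8  [terminal]
5. n6.live = 4  [terminal]
6. n7.live = -8  [terminal]
7. n8.idx = 19  [terminal]
8. n5.key = "wv"  ["wv"]
9. n5.fin = "mw"  ["mw"]
10. n5.acc = 8  [f₀.live + f₁.live + 12]
11. n5.pre = false  [d.idx > 19]
12. n3.hot = false  [false]
13. n1.hot = false  [A₁.hot == true]
14. n9.hot = true  [not A.hot]
15. n10.pre = 15  [15]
16. n11.hot = false  [A.pre > 15]
17. n12.lab = -3  [terminal]
18. n11.ok = 11  [b.lab * -2 + 5]
19. n11.off = "wu"  ["wu"]
20. n11.key = 25  [b.lab + 28]
21. n13.hot = false  [B₀.ok > 11]
22. n14.idx = -5  [terminal]
23. n15.lab = -8  [terminal]
24. n16.lab = 29  [terminal]
25. n13.ok = 28  [(if B.hot then b₁.lab else d.idx) + 33]
26. n13.off = "wv"  ["wv"]
27. n13.key = 3  [d.idx + 8]
28. n10.hot = false  [B₁.ok > 28]
29. n17.hot = true  [B₀.hot == true]
30. n19.idx = -8  [terminal]
31. n20.env = 21  [terminal]
32. n21.off = -3  [terminal]
33. n18.key = "rx"  ["rx"]
34. n18.fin = "ux"  ["ux"]
35. n18.acc = -4  [c.off - 1]
36. n18.pre = false  [c.off == d.idx]
37. n22.off = 19  [terminal]
38. n17.ok = 2  [len(S.fin)]
39. n17.off = "uxrx"  [S.fin ++ S.key]
40. n17.key = -7  [-7]
41. n9.ok = 1  [B₁.ok * 2 - 3]
42. n9.off = "wq"  ["wq"]
43. n9.key = 22  [B₁.key * 3 + 43]
44. n0.key = "rq"  ["rq"]
45. n0.fin = "wqy"  [B.off ++ "y"]
46. n0.acc = 21  [B.key - 1]
47. n0.pre = false  [A.hot == true]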